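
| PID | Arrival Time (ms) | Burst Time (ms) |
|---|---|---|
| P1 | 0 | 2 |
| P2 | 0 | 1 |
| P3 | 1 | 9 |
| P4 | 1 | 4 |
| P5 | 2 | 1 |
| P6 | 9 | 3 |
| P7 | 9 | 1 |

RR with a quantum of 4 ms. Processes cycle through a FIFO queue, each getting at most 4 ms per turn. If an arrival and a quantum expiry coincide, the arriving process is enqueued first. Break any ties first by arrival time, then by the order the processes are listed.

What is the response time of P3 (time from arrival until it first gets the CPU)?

2

Timeline: | P1 0-2 | P2 2-3 | P3 3-7 | P4 7-11 | P5 11-12 | P3 12-16 | P6 16-19 | P7 19-20 | P3 20-21 |
Completion: P1=2  P2=3  P3=21  P4=11  P5=12  P6=19  P7=20
Turnaround (C−A): P1=2  P2=3  P3=20  P4=10  P5=10  P6=10  P7=11
Response(P3) = first start − arrival = 3 − 1 = 2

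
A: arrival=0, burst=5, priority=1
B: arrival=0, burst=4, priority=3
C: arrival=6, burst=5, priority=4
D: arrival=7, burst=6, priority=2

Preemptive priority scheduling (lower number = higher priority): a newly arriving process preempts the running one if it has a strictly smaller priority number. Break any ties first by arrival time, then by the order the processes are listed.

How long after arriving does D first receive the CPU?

Timeline: | A 0-5 | B 5-7 | D 7-13 | B 13-15 | C 15-20 |
Completion: A=5  B=15  C=20  D=13
Turnaround (C−A): A=5  B=15  C=14  D=6
Response(D) = first start − arrival = 7 − 7 = 0

0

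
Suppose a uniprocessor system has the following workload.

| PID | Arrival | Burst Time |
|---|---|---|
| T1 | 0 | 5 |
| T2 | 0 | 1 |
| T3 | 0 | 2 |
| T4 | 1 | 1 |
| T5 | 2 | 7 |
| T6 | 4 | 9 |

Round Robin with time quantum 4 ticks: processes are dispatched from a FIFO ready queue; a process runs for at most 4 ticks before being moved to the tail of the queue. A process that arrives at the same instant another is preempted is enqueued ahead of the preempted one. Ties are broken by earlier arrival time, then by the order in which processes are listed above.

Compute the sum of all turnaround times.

75

Schedule: | T1 0-4 | T2 4-5 | T3 5-7 | T4 7-8 | T5 8-12 | T6 12-16 | T1 16-17 | T5 17-20 | T6 20-25 |
Completion: T1=17  T2=5  T3=7  T4=8  T5=20  T6=25
Turnaround (C−A): T1=17  T2=5  T3=7  T4=7  T5=18  T6=21
Turnaround = completion − arrival: T1=17, T2=5, T3=7, T4=7, T5=18, T6=21
Total turnaround = 17 + 5 + 7 + 7 + 18 + 21 = 75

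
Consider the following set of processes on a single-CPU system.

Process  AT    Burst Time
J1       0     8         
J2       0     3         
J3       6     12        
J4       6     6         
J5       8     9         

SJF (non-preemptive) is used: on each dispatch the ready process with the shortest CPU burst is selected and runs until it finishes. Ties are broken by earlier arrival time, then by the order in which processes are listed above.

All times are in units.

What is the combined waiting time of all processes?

Gantt: | J2 0-3 | J1 3-11 | J4 11-17 | J5 17-26 | J3 26-38 |
Completion: J1=11  J2=3  J3=38  J4=17  J5=26
Turnaround (C−A): J1=11  J2=3  J3=32  J4=11  J5=18
Waiting = turnaround − burst: J1=3, J2=0, J3=20, J4=5, J5=9
Total waiting = 3 + 0 + 20 + 5 + 9 = 37

37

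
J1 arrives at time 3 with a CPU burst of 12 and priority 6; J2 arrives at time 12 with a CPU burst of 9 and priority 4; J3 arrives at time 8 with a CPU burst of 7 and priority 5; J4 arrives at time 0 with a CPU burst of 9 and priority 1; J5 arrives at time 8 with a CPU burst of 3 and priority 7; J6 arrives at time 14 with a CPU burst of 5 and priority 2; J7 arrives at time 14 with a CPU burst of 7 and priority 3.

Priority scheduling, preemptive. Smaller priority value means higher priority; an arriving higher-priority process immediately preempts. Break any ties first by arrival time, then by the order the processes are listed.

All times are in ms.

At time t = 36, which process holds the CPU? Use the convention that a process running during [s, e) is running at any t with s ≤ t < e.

Timeline: | J4 0-9 | J3 9-12 | J2 12-14 | J6 14-19 | J7 19-26 | J2 26-33 | J3 33-37 | J1 37-49 | J5 49-52 |
Completion: J1=49  J2=33  J3=37  J4=9  J5=52  J6=19  J7=26

J3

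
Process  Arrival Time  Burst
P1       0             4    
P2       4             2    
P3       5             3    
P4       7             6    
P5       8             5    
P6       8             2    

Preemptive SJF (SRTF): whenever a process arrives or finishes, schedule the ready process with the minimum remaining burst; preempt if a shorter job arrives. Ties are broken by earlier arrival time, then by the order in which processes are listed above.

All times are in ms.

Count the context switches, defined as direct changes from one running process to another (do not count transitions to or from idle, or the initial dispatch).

Timeline: | P1 0-4 | P2 4-6 | P3 6-9 | P6 9-11 | P5 11-16 | P4 16-22 |
Completion: P1=4  P2=6  P3=9  P4=22  P5=16  P6=11

5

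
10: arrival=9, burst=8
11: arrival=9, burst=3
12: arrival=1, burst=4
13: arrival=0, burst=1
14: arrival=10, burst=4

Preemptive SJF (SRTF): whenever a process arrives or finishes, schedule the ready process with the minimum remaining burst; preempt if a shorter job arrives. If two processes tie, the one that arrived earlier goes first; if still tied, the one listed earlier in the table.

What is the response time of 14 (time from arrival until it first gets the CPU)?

2

Schedule: | 13 0-1 | 12 1-5 | idle 5-9 | 11 9-12 | 14 12-16 | 10 16-24 |
Completion: 10=24  11=12  12=5  13=1  14=16
Turnaround (C−A): 10=15  11=3  12=4  13=1  14=6
Response(14) = first start − arrival = 12 − 10 = 2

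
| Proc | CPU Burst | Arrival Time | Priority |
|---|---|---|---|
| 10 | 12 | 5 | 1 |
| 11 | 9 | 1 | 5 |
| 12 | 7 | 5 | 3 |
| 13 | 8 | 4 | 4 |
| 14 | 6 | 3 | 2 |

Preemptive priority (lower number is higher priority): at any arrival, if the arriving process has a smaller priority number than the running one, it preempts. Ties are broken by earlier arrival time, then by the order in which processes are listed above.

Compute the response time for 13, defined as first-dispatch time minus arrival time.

Schedule: | idle 0-1 | 11 1-3 | 14 3-5 | 10 5-17 | 14 17-21 | 12 21-28 | 13 28-36 | 11 36-43 |
Completion: 10=17  11=43  12=28  13=36  14=21
Response(13) = first start − arrival = 28 − 4 = 24

24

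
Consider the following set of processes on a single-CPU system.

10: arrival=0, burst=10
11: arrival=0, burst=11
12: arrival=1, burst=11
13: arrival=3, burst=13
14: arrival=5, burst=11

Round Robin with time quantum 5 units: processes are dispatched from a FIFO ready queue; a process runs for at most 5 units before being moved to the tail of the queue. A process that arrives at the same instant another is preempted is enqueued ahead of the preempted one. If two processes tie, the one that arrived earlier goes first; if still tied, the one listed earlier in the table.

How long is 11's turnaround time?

51

Gantt: | 10 0-5 | 11 5-10 | 12 10-15 | 13 15-20 | 14 20-25 | 10 25-30 | 11 30-35 | 12 35-40 | 13 40-45 | 14 45-50 | 11 50-51 | 12 51-52 | 13 52-55 | 14 55-56 |
Completion: 10=30  11=51  12=52  13=55  14=56
Turnaround (C−A): 10=30  11=51  12=51  13=52  14=51
Turnaround(11) = completion − arrival = 51 − 0 = 51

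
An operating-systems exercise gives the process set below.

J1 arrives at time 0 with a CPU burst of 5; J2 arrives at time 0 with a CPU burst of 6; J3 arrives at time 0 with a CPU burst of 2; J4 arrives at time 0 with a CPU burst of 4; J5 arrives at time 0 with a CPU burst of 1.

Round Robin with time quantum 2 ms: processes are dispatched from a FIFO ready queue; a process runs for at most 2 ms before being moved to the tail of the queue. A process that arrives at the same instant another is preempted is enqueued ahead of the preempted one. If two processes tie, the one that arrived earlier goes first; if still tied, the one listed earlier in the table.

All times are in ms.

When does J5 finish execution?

9

Timeline: | J1 0-2 | J2 2-4 | J3 4-6 | J4 6-8 | J5 8-9 | J1 9-11 | J2 11-13 | J4 13-15 | J1 15-16 | J2 16-18 |
Completion: J1=16  J2=18  J3=6  J4=15  J5=9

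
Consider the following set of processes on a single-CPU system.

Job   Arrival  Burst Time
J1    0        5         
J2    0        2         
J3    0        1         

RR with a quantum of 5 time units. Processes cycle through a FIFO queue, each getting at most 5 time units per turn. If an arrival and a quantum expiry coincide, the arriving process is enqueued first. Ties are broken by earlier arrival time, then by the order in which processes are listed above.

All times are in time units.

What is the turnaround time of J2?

7

Gantt: | J1 0-5 | J2 5-7 | J3 7-8 |
Completion: J1=5  J2=7  J3=8
Turnaround(J2) = completion − arrival = 7 − 0 = 7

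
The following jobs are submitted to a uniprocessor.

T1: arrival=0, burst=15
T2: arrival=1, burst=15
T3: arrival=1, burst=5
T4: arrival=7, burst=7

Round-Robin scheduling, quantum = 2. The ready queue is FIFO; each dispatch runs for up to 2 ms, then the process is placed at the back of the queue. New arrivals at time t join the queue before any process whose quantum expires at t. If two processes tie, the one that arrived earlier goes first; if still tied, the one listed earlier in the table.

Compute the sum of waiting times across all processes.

Schedule: | T1 0-2 | T2 2-4 | T3 4-6 | T1 6-8 | T2 8-10 | T3 10-12 | T4 12-14 | T1 14-16 | T2 16-18 | T3 18-19 | T4 19-21 | T1 21-23 | T2 23-25 | T4 25-27 | T1 27-29 | T2 29-31 | T4 31-32 | T1 32-34 | T2 34-36 | T1 36-38 | T2 38-40 | T1 40-41 | T2 41-42 |
Completion: T1=41  T2=42  T3=19  T4=32
Waiting = turnaround − burst: T1=26, T2=26, T3=13, T4=18
Total waiting = 26 + 26 + 13 + 18 = 83

83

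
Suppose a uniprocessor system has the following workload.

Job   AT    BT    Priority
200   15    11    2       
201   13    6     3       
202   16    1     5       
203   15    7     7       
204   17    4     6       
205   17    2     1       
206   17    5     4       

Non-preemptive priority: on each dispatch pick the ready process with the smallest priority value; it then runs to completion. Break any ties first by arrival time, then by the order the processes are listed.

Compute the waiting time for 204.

Gantt: | idle 0-13 | 201 13-19 | 205 19-21 | 200 21-32 | 206 32-37 | 202 37-38 | 204 38-42 | 203 42-49 |
Completion: 200=32  201=19  202=38  203=49  204=42  205=21  206=37
Waiting(204) = turnaround − burst = 25 − 4 = 21

21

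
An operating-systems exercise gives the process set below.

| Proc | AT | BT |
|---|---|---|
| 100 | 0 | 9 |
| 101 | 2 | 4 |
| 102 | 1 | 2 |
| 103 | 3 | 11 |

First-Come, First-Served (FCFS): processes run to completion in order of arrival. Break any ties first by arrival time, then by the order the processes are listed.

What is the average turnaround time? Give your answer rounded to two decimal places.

Schedule: | 100 0-9 | 102 9-11 | 101 11-15 | 103 15-26 |
Completion: 100=9  101=15  102=11  103=26
Turnaround (C−A): 100=9  101=13  102=10  103=23
Turnaround times: 100=9, 101=13, 102=10, 103=23
Average turnaround = (9+13+10+23) / 4 = 55/4 = 13.75

13.75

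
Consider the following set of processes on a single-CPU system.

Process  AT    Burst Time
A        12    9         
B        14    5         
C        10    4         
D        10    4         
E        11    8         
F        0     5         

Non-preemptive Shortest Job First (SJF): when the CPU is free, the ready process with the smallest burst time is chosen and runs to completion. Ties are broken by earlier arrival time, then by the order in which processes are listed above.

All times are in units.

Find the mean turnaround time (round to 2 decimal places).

12.33

Timeline: | F 0-5 | idle 5-10 | C 10-14 | D 14-18 | B 18-23 | E 23-31 | A 31-40 |
Completion: A=40  B=23  C=14  D=18  E=31  F=5
Turnaround (C−A): A=28  B=9  C=4  D=8  E=20  F=5
Turnaround times: A=28, B=9, C=4, D=8, E=20, F=5
Average turnaround = (28+9+4+8+20+5) / 6 = 74/6 = 12.33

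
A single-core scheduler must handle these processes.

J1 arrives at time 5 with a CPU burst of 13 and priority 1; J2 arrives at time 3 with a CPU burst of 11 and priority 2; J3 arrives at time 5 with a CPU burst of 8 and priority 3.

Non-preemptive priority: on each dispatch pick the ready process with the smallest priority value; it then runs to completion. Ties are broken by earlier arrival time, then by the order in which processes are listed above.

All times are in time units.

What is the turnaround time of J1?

Schedule: | idle 0-3 | J2 3-14 | J1 14-27 | J3 27-35 |
Completion: J1=27  J2=14  J3=35
Turnaround (C−A): J1=22  J2=11  J3=30
Turnaround(J1) = completion − arrival = 27 − 5 = 22

22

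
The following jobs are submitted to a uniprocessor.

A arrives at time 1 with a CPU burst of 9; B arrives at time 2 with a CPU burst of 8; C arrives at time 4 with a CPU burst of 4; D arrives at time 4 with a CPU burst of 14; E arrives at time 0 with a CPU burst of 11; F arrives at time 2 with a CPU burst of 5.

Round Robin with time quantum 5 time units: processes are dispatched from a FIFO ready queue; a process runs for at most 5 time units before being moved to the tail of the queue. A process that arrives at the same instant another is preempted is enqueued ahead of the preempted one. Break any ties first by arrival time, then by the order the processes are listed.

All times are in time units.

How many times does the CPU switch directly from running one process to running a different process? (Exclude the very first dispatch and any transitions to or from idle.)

Timeline: | E 0-5 | A 5-10 | B 10-15 | F 15-20 | C 20-24 | D 24-29 | E 29-34 | A 34-38 | B 38-41 | D 41-46 | E 46-47 | D 47-51 |
Completion: A=38  B=41  C=24  D=51  E=47  F=20

11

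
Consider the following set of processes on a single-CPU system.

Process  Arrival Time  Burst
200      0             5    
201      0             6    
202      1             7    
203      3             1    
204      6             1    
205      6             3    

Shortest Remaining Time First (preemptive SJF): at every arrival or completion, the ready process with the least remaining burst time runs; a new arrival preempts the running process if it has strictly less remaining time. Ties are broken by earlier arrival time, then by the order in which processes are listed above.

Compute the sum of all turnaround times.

50

Timeline: | 200 0-3 | 203 3-4 | 200 4-6 | 204 6-7 | 205 7-10 | 201 10-16 | 202 16-23 |
Completion: 200=6  201=16  202=23  203=4  204=7  205=10
Turnaround (C−A): 200=6  201=16  202=22  203=1  204=1  205=4
Turnaround = completion − arrival: 200=6, 201=16, 202=22, 203=1, 204=1, 205=4
Total turnaround = 6 + 16 + 22 + 1 + 1 + 4 = 50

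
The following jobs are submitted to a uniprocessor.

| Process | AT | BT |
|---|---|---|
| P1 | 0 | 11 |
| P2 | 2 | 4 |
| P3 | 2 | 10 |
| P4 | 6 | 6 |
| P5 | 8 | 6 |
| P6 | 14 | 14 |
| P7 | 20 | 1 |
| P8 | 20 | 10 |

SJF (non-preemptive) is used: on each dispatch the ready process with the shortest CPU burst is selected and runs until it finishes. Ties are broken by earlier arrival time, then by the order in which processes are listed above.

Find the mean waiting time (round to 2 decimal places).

13.88

Gantt: | P1 0-11 | P2 11-15 | P4 15-21 | P7 21-22 | P5 22-28 | P3 28-38 | P8 38-48 | P6 48-62 |
Completion: P1=11  P2=15  P3=38  P4=21  P5=28  P6=62  P7=22  P8=48
Turnaround (C−A): P1=11  P2=13  P3=36  P4=15  P5=20  P6=48  P7=2  P8=28
Waiting times: P1=0, P2=9, P3=26, P4=9, P5=14, P6=34, P7=1, P8=18
Average waiting = (0+9+26+9+14+34+1+18) / 8 = 111/8 = 13.88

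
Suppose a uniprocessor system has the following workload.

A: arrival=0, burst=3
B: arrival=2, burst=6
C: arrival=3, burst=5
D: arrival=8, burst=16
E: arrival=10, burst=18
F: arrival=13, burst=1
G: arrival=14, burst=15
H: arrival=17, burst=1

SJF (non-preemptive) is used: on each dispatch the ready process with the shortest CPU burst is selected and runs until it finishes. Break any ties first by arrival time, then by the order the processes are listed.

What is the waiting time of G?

1

Schedule: | A 0-3 | C 3-8 | B 8-14 | F 14-15 | G 15-30 | H 30-31 | D 31-47 | E 47-65 |
Completion: A=3  B=14  C=8  D=47  E=65  F=15  G=30  H=31
Waiting(G) = turnaround − burst = 16 − 15 = 1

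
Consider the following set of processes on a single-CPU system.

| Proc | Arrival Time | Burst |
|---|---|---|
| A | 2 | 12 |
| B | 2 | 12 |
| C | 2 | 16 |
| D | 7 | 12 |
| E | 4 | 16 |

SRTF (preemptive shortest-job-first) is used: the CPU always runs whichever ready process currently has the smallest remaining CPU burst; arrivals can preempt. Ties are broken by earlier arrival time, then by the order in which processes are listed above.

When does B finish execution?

26

Timeline: | idle 0-2 | A 2-14 | B 14-26 | D 26-38 | C 38-54 | E 54-70 |
Completion: A=14  B=26  C=54  D=38  E=70
Turnaround (C−A): A=12  B=24  C=52  D=31  E=66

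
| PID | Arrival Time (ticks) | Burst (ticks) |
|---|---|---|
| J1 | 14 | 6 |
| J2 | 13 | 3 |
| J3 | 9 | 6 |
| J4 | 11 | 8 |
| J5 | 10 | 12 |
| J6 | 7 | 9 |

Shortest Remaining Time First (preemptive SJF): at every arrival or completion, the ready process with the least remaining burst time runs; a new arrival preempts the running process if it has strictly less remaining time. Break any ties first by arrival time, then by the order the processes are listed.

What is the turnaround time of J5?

41

Gantt: | idle 0-7 | J6 7-9 | J3 9-15 | J2 15-18 | J1 18-24 | J6 24-31 | J4 31-39 | J5 39-51 |
Completion: J1=24  J2=18  J3=15  J4=39  J5=51  J6=31
Turnaround (C−A): J1=10  J2=5  J3=6  J4=28  J5=41  J6=24
Turnaround(J5) = completion − arrival = 51 − 10 = 41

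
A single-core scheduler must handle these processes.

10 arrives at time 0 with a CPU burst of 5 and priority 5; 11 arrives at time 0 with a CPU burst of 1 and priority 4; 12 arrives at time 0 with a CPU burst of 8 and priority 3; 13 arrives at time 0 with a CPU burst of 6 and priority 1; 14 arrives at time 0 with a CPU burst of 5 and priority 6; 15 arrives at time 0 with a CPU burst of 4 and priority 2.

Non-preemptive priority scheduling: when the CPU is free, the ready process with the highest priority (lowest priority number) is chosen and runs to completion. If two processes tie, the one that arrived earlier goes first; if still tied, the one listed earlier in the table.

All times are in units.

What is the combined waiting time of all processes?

Gantt: | 13 0-6 | 15 6-10 | 12 10-18 | 11 18-19 | 10 19-24 | 14 24-29 |
Completion: 10=24  11=19  12=18  13=6  14=29  15=10
Turnaround (C−A): 10=24  11=19  12=18  13=6  14=29  15=10
Waiting = turnaround − burst: 10=19, 11=18, 12=10, 13=0, 14=24, 15=6
Total waiting = 19 + 18 + 10 + 0 + 24 + 6 = 77

77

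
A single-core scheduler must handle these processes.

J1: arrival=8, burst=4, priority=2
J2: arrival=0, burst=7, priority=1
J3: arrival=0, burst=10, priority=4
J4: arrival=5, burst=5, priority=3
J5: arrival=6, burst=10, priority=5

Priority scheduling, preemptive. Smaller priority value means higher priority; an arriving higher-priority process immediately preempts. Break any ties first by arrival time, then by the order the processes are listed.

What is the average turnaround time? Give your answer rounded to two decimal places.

Schedule: | J2 0-7 | J4 7-8 | J1 8-12 | J4 12-16 | J3 16-26 | J5 26-36 |
Completion: J1=12  J2=7  J3=26  J4=16  J5=36
Turnaround (C−A): J1=4  J2=7  J3=26  J4=11  J5=30
Turnaround times: J1=4, J2=7, J3=26, J4=11, J5=30
Average turnaround = (4+7+26+11+30) / 5 = 78/5 = 15.60

15.60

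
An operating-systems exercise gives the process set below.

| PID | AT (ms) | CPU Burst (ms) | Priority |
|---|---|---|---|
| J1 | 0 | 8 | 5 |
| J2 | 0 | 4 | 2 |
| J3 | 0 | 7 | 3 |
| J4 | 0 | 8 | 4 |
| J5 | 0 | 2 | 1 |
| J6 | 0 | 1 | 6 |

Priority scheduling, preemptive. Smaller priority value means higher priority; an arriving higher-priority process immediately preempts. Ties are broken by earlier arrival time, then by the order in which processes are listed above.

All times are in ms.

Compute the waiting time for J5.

0

Schedule: | J5 0-2 | J2 2-6 | J3 6-13 | J4 13-21 | J1 21-29 | J6 29-30 |
Completion: J1=29  J2=6  J3=13  J4=21  J5=2  J6=30
Turnaround (C−A): J1=29  J2=6  J3=13  J4=21  J5=2  J6=30
Waiting(J5) = turnaround − burst = 2 − 2 = 0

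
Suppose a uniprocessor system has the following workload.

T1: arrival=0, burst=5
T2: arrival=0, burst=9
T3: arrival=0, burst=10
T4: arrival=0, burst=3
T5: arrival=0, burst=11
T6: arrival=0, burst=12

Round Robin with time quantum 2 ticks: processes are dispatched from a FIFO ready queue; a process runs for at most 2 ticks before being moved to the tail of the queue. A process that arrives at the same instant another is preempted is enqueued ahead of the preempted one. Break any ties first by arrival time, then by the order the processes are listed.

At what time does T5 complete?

Gantt: | T1 0-2 | T2 2-4 | T3 4-6 | T4 6-8 | T5 8-10 | T6 10-12 | T1 12-14 | T2 14-16 | T3 16-18 | T4 18-19 | T5 19-21 | T6 21-23 | T1 23-24 | T2 24-26 | T3 26-28 | T5 28-30 | T6 30-32 | T2 32-34 | T3 34-36 | T5 36-38 | T6 38-40 | T2 40-41 | T3 41-43 | T5 43-45 | T6 45-47 | T5 47-48 | T6 48-50 |
Completion: T1=24  T2=41  T3=43  T4=19  T5=48  T6=50

48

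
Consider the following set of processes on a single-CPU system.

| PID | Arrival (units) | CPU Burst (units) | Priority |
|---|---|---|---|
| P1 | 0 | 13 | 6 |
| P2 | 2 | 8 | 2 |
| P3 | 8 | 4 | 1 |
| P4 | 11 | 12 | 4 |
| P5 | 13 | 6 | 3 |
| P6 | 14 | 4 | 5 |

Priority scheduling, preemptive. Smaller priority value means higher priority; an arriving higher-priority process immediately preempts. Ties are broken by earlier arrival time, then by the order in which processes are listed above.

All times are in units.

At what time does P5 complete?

20

Gantt: | P1 0-2 | P2 2-8 | P3 8-12 | P2 12-14 | P5 14-20 | P4 20-32 | P6 32-36 | P1 36-47 |
Completion: P1=47  P2=14  P3=12  P4=32  P5=20  P6=36
Turnaround (C−A): P1=47  P2=12  P3=4  P4=21  P5=7  P6=22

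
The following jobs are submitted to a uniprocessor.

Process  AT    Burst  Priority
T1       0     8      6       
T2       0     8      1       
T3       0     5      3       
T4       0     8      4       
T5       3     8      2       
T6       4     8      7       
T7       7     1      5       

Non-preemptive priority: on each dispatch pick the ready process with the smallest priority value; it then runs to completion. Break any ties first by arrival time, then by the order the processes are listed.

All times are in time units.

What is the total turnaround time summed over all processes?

Schedule: | T2 0-8 | T5 8-16 | T3 16-21 | T4 21-29 | T7 29-30 | T1 30-38 | T6 38-46 |
Completion: T1=38  T2=8  T3=21  T4=29  T5=16  T6=46  T7=30
Turnaround = completion − arrival: T1=38, T2=8, T3=21, T4=29, T5=13, T6=42, T7=23
Total turnaround = 38 + 8 + 21 + 29 + 13 + 42 + 23 = 174

174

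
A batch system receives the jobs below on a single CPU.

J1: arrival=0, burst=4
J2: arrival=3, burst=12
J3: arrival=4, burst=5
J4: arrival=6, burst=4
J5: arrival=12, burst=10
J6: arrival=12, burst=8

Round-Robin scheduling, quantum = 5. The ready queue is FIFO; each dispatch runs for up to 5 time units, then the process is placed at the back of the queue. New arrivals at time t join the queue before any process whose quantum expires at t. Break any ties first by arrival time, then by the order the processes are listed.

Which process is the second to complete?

J3

Gantt: | J1 0-4 | J2 4-9 | J3 9-14 | J4 14-18 | J2 18-23 | J5 23-28 | J6 28-33 | J2 33-35 | J5 35-40 | J6 40-43 |
Completion: J1=4  J2=35  J3=14  J4=18  J5=40  J6=43
Turnaround (C−A): J1=4  J2=32  J3=10  J4=12  J5=28  J6=31
Finish order: J1 → J3 → J4 → J2 → J5 → J6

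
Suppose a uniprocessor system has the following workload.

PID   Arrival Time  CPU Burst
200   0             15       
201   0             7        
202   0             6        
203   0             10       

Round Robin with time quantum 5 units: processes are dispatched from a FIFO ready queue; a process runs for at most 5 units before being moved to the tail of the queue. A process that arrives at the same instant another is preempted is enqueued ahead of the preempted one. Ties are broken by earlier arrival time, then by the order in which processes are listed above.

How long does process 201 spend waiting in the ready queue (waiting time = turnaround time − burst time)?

20

Schedule: | 200 0-5 | 201 5-10 | 202 10-15 | 203 15-20 | 200 20-25 | 201 25-27 | 202 27-28 | 203 28-33 | 200 33-38 |
Completion: 200=38  201=27  202=28  203=33
Turnaround (C−A): 200=38  201=27  202=28  203=33
Waiting(201) = turnaround − burst = 27 − 7 = 20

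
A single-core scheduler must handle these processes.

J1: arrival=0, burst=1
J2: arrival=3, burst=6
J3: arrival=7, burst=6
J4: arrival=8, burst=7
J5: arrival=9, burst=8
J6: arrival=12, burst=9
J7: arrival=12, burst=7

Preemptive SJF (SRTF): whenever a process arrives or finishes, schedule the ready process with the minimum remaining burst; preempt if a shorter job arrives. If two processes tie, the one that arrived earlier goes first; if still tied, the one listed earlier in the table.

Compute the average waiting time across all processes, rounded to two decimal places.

9.14

Schedule: | J1 0-1 | idle 1-3 | J2 3-9 | J3 9-15 | J4 15-22 | J7 22-29 | J5 29-37 | J6 37-46 |
Completion: J1=1  J2=9  J3=15  J4=22  J5=37  J6=46  J7=29
Waiting times: J1=0, J2=0, J3=2, J4=7, J5=20, J6=25, J7=10
Average waiting = (0+0+2+7+20+25+10) / 7 = 64/7 = 9.14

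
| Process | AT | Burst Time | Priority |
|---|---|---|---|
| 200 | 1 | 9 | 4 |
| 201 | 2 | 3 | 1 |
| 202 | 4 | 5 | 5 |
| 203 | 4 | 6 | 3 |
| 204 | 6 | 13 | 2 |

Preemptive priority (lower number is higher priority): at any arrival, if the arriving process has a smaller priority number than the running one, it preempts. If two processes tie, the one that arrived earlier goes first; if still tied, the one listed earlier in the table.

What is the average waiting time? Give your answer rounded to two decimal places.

Timeline: | idle 0-1 | 200 1-2 | 201 2-5 | 203 5-6 | 204 6-19 | 203 19-24 | 200 24-32 | 202 32-37 |
Completion: 200=32  201=5  202=37  203=24  204=19
Turnaround (C−A): 200=31  201=3  202=33  203=20  204=13
Waiting times: 200=22, 201=0, 202=28, 203=14, 204=0
Average waiting = (22+0+28+14+0) / 5 = 64/5 = 12.80

12.80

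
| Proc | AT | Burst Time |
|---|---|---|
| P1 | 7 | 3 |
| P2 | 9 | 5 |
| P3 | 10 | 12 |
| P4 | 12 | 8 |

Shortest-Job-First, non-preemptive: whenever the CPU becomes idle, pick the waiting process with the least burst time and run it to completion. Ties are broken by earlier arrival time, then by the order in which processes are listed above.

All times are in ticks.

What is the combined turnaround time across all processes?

Timeline: | idle 0-7 | P1 7-10 | P2 10-15 | P4 15-23 | P3 23-35 |
Completion: P1=10  P2=15  P3=35  P4=23
Turnaround (C−A): P1=3  P2=6  P3=25  P4=11
Turnaround = completion − arrival: P1=3, P2=6, P3=25, P4=11
Total turnaround = 3 + 6 + 25 + 11 = 45

45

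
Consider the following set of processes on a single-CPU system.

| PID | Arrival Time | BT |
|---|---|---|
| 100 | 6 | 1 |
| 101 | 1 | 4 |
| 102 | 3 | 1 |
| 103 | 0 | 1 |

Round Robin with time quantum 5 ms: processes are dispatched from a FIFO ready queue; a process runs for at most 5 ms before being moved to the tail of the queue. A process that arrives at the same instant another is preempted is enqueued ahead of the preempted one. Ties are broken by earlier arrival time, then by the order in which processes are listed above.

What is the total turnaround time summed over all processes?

Schedule: | 103 0-1 | 101 1-5 | 102 5-6 | 100 6-7 |
Completion: 100=7  101=5  102=6  103=1
Turnaround (C−A): 100=1  101=4  102=3  103=1
Turnaround = completion − arrival: 100=1, 101=4, 102=3, 103=1
Total turnaround = 1 + 4 + 3 + 1 = 9

9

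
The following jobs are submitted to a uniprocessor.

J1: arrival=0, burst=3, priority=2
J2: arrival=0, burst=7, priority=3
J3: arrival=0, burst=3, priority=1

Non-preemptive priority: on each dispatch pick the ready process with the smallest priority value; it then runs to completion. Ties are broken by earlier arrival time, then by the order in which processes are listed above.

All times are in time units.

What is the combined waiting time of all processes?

Gantt: | J3 0-3 | J1 3-6 | J2 6-13 |
Completion: J1=6  J2=13  J3=3
Waiting = turnaround − burst: J1=3, J2=6, J3=0
Total waiting = 3 + 6 + 0 = 9

9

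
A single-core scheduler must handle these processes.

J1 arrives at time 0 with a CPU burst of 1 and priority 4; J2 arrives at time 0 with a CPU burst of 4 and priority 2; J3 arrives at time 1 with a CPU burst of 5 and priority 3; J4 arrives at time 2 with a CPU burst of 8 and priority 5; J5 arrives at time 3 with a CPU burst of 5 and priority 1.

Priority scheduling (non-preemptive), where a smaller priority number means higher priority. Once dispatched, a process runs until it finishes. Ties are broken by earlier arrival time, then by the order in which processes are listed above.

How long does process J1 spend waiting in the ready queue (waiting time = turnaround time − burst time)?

14

Gantt: | J2 0-4 | J5 4-9 | J3 9-14 | J1 14-15 | J4 15-23 |
Completion: J1=15  J2=4  J3=14  J4=23  J5=9
Turnaround (C−A): J1=15  J2=4  J3=13  J4=21  J5=6
Waiting(J1) = turnaround − burst = 15 − 1 = 14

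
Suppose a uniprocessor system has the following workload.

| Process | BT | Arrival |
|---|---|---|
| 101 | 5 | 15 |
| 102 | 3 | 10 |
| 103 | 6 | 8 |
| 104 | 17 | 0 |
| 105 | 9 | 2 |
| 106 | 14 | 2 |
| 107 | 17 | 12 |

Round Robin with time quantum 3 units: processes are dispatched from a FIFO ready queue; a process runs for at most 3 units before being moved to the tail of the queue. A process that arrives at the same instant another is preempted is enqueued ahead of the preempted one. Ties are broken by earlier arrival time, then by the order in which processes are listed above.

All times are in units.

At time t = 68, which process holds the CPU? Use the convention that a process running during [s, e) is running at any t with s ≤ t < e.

107

Timeline: | 104 0-3 | 105 3-6 | 106 6-9 | 104 9-12 | 105 12-15 | 103 15-18 | 106 18-21 | 102 21-24 | 107 24-27 | 104 27-30 | 101 30-33 | 105 33-36 | 103 36-39 | 106 39-42 | 107 42-45 | 104 45-48 | 101 48-50 | 106 50-53 | 107 53-56 | 104 56-59 | 106 59-61 | 107 61-64 | 104 64-66 | 107 66-71 |
Completion: 101=50  102=24  103=39  104=66  105=36  106=61  107=71
Turnaround (C−A): 101=35  102=14  103=31  104=66  105=34  106=59  107=59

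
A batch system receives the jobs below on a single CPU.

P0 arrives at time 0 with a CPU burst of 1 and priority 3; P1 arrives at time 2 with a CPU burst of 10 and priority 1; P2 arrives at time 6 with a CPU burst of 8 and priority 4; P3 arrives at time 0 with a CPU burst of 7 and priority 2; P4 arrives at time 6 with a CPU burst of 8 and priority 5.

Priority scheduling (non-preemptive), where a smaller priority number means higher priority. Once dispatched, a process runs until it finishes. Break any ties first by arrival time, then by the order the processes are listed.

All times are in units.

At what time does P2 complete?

26

Timeline: | P3 0-7 | P1 7-17 | P0 17-18 | P2 18-26 | P4 26-34 |
Completion: P0=18  P1=17  P2=26  P3=7  P4=34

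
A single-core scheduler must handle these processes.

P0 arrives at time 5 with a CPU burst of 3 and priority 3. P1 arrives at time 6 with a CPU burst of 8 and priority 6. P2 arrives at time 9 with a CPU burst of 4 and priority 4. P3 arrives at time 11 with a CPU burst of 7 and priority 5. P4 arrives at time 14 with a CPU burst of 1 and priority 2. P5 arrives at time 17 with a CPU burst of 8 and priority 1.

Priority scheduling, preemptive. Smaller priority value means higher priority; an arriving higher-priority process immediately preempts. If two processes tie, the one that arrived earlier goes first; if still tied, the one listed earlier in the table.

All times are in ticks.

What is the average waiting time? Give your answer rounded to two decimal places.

5.50

Timeline: | idle 0-5 | P0 5-8 | P1 8-9 | P2 9-13 | P3 13-14 | P4 14-15 | P3 15-17 | P5 17-25 | P3 25-29 | P1 29-36 |
Completion: P0=8  P1=36  P2=13  P3=29  P4=15  P5=25
Turnaround (C−A): P0=3  P1=30  P2=4  P3=18  P4=1  P5=8
Waiting times: P0=0, P1=22, P2=0, P3=11, P4=0, P5=0
Average waiting = (0+22+0+11+0+0) / 6 = 33/6 = 5.50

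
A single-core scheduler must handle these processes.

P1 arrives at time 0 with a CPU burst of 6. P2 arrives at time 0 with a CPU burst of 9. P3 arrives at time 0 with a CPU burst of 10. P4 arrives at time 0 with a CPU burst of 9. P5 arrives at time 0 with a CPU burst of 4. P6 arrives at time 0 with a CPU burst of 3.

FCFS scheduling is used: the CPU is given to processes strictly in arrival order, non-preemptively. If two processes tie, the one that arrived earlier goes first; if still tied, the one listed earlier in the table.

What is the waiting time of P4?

25

Timeline: | P1 0-6 | P2 6-15 | P3 15-25 | P4 25-34 | P5 34-38 | P6 38-41 |
Completion: P1=6  P2=15  P3=25  P4=34  P5=38  P6=41
Turnaround (C−A): P1=6  P2=15  P3=25  P4=34  P5=38  P6=41
Waiting(P4) = turnaround − burst = 34 − 9 = 25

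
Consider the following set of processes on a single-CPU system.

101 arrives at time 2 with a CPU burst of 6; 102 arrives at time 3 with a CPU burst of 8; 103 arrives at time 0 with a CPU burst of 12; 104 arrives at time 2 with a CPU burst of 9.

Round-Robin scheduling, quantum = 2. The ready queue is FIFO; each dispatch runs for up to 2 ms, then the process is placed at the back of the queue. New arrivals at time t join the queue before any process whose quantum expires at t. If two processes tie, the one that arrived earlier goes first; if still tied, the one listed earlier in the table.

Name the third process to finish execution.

Schedule: | 103 0-2 | 101 2-4 | 104 4-6 | 103 6-8 | 102 8-10 | 101 10-12 | 104 12-14 | 103 14-16 | 102 16-18 | 101 18-20 | 104 20-22 | 103 22-24 | 102 24-26 | 104 26-28 | 103 28-30 | 102 30-32 | 104 32-33 | 103 33-35 |
Completion: 101=20  102=32  103=35  104=33
Finish order: 101 → 102 → 104 → 103

104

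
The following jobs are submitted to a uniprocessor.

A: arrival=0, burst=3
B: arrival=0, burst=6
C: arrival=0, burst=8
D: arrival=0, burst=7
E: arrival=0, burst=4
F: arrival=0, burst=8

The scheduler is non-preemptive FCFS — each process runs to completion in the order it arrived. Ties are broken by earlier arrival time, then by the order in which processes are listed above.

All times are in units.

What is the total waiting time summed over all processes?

81

Schedule: | A 0-3 | B 3-9 | C 9-17 | D 17-24 | E 24-28 | F 28-36 |
Completion: A=3  B=9  C=17  D=24  E=28  F=36
Turnaround (C−A): A=3  B=9  C=17  D=24  E=28  F=36
Waiting = turnaround − burst: A=0, B=3, C=9, D=17, E=24, F=28
Total waiting = 0 + 3 + 9 + 17 + 24 + 28 = 81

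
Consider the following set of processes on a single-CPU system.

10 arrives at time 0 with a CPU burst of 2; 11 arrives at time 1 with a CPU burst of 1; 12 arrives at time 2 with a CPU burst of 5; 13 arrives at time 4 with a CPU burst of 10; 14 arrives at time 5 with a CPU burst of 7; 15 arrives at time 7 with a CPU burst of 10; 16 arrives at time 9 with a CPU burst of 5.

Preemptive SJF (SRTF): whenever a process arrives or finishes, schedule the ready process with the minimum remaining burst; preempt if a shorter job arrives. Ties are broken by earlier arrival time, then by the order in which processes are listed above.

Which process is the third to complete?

Timeline: | 10 0-2 | 11 2-3 | 12 3-8 | 14 8-9 | 16 9-14 | 14 14-20 | 13 20-30 | 15 30-40 |
Completion: 10=2  11=3  12=8  13=30  14=20  15=40  16=14
Turnaround (C−A): 10=2  11=2  12=6  13=26  14=15  15=33  16=5
Finish order: 10 → 11 → 12 → 16 → 14 → 13 → 15

12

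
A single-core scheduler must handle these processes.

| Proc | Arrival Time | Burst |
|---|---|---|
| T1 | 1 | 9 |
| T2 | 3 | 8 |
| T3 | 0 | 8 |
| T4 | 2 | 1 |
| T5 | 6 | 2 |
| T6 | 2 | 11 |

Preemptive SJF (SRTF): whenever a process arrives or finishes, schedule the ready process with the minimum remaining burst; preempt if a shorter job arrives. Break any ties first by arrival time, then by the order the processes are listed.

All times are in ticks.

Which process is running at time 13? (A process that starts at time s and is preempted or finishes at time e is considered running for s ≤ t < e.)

Timeline: | T3 0-2 | T4 2-3 | T3 3-6 | T5 6-8 | T3 8-11 | T2 11-19 | T1 19-28 | T6 28-39 |
Completion: T1=28  T2=19  T3=11  T4=3  T5=8  T6=39

T2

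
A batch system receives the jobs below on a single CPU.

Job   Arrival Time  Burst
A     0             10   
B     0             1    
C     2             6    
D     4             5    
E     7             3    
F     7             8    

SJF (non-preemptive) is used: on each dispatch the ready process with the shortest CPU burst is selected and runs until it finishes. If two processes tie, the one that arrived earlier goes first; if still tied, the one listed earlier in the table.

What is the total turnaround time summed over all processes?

Timeline: | B 0-1 | A 1-11 | E 11-14 | D 14-19 | C 19-25 | F 25-33 |
Completion: A=11  B=1  C=25  D=19  E=14  F=33
Turnaround (C−A): A=11  B=1  C=23  D=15  E=7  F=26
Turnaround = completion − arrival: A=11, B=1, C=23, D=15, E=7, F=26
Total turnaround = 11 + 1 + 23 + 15 + 7 + 26 = 83

83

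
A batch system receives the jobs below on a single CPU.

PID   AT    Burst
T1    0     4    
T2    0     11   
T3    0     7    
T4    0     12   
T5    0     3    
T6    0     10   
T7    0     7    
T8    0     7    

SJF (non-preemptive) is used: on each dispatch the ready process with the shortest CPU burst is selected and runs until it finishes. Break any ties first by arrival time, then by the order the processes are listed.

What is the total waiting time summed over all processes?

Timeline: | T5 0-3 | T1 3-7 | T3 7-14 | T7 14-21 | T8 21-28 | T6 28-38 | T2 38-49 | T4 49-61 |
Completion: T1=7  T2=49  T3=14  T4=61  T5=3  T6=38  T7=21  T8=28
Waiting = turnaround − burst: T1=3, T2=38, T3=7, T4=49, T5=0, T6=28, T7=14, T8=21
Total waiting = 3 + 38 + 7 + 49 + 0 + 28 + 14 + 21 = 160

160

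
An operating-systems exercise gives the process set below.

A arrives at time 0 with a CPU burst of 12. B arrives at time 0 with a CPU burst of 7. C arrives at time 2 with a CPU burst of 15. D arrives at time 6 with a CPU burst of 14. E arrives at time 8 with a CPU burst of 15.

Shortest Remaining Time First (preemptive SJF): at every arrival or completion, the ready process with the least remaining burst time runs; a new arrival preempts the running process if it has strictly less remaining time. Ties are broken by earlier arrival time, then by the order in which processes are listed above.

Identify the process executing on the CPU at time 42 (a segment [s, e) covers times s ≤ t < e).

Timeline: | B 0-7 | A 7-19 | D 19-33 | C 33-48 | E 48-63 |
Completion: A=19  B=7  C=48  D=33  E=63

C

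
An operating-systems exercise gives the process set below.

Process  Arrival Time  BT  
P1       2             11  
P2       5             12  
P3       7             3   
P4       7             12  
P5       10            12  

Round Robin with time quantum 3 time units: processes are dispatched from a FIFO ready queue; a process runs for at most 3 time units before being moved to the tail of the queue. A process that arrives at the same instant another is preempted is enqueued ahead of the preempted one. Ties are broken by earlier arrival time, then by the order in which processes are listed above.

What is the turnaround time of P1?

35

Gantt: | idle 0-2 | P1 2-5 | P2 5-8 | P1 8-11 | P3 11-14 | P4 14-17 | P2 17-20 | P5 20-23 | P1 23-26 | P4 26-29 | P2 29-32 | P5 32-35 | P1 35-37 | P4 37-40 | P2 40-43 | P5 43-46 | P4 46-49 | P5 49-52 |
Completion: P1=37  P2=43  P3=14  P4=49  P5=52
Turnaround (C−A): P1=35  P2=38  P3=7  P4=42  P5=42
Turnaround(P1) = completion − arrival = 37 − 2 = 35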